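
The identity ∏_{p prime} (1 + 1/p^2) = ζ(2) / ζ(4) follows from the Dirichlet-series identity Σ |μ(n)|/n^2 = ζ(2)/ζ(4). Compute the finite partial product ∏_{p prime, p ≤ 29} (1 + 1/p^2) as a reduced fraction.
∏ = 98543133200000/65309612248881

The primes p ≤ 29 are [2, 3, 5, 7, 11, 13, 17, 19, 23, 29]. For each, (1 + 1/p^2) = (p^2 + 1)/p^2. Multiplying these fractions over p ∈ [2, 3, 5, 7, 11, 13, 17, 19, 23, 29] gives 98543133200000/65309612248881. (In the limit P → ∞ this tends to ζ(2)/ζ(4).)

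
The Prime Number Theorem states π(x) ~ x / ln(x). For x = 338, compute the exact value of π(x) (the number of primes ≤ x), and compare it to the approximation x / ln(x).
π(338) = 68;  x/ln(x) ≈ 58.05;  relative error ≈ 14.64%.

Directly count primes up to 338: π(338) = 68. The PNT approximation gives 338/ln(338) ≈ 338/5.82305 ≈ 58.05. Relative error (π(x) − x/ln(x)) / π(x) ≈ 14.64%; the approximation is known to undercount slightly (Li(x) is a better estimate).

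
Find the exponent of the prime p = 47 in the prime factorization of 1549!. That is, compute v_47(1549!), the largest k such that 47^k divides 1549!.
v_47(1549!) = 32

Legendre's formula: v_p(n!) = Σ_{k ≥ 1} ⌊n / p^k⌋. For p = 47, n = 1549, the terms are:
  ⌊1549/47^1⌋ = ⌊1549/47⌋ = 32
(the next term ⌊1549/47^2⌋ = 0, terminating the sum). Summing: v_47(1549!) = 32 = 32.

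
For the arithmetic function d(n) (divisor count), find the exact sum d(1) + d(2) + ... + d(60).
Σ_{n ≤ 60} d(n) = 261

Compute d(n) for each 1 ≤ n ≤ 60: d(1) = 1, d(2) = 2, d(3) = 2, d(4) = 3, d(5) = 2, d(6) = 4, d(7) = 2, d(8) = 4, d(9) = 3, d(10) = 4, d(11) = 2, d(12) = 6, d(13) = 2, d(14) = 4, d(15) = 4, d(16) = 5, d(17) = 2, d(18) = 6, d(19) = 2, d(20) = 6, d(21) = 4, d(22) = 4, d(23) = 2, d(24) = 8, d(25) = 3, d(26) = 4, d(27) = 4, d(28) = 6, d(29) = 2, d(30) = 8, d(31) = 2, d(32) = 6, d(33) = 4, d(34) = 4, d(35) = 4, d(36) = 9, d(37) = 2, d(38) = 4, d(39) = 4, d(40) = 8, d(41) = 2, d(42) = 8, d(43) = 2, d(44) = 6, d(45) = 6, d(46) = 4, d(47) = 2, d(48) = 10, d(49) = 3, d(50) = 6, d(51) = 4, d(52) = 6, d(53) = 2, d(54) = 8, d(55) = 4, d(56) = 8, d(57) = 4, d(58) = 4, d(59) = 2, d(60) = 12. Summing all 60 values: 261. (Dirichlet's divisor formula: Σ_{n ≤ x} d(n) = x ln(x) + (2γ − 1) x + O(√x). For x = 60, the asymptotic estimate is ≈ 254.93.)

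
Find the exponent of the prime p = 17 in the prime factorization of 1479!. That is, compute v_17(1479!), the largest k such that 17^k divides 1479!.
v_17(1479!) = 92

Legendre's formula: v_p(n!) = Σ_{k ≥ 1} ⌊n / p^k⌋. For p = 17, n = 1479, the terms are:
  ⌊1479/17^1⌋ = ⌊1479/17⌋ = 87
  ⌊1479/17^2⌋ = ⌊1479/289⌋ = 5
(the next term ⌊1479/17^3⌋ = 0, terminating the sum). Summing: v_17(1479!) = 87 + 5 = 92.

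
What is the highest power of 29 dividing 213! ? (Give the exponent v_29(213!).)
v_29(213!) = 7

Legendre's formula: v_p(n!) = Σ_{k ≥ 1} ⌊n / p^k⌋. For p = 29, n = 213, the terms are:
  ⌊213/29^1⌋ = ⌊213/29⌋ = 7
(the next term ⌊213/29^2⌋ = 0, terminating the sum). Summing: v_29(213!) = 7 = 7.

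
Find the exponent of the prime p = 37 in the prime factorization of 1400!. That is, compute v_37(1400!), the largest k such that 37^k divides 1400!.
v_37(1400!) = 38

Legendre's formula: v_p(n!) = Σ_{k ≥ 1} ⌊n / p^k⌋. For p = 37, n = 1400, the terms are:
  ⌊1400/37^1⌋ = ⌊1400/37⌋ = 37
  ⌊1400/37^2⌋ = ⌊1400/1369⌋ = 1
(the next term ⌊1400/37^3⌋ = 0, terminating the sum). Summing: v_37(1400!) = 37 + 1 = 38.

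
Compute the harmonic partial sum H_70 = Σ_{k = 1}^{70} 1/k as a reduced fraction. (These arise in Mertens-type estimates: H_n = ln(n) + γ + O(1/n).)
H_70 = 42535343474848157886823113473/8801320137209899102584580800

Direct summation: H_70 = 1 + 1/2 + ... + 1/70. The least common denominator is lcm(1, ..., 70) = 79211881234889091923261227200; over this denominator the numerator is 79211881234889091923261227200 + 39605940617444545961630613600 + 26403960411629697307753742400 + 19802970308722272980815306800 + 15842376246977818384652245440 + 13201980205814848653876871200 + 11315983033555584560465889600 + 9901485154361136490407653400 + 8801320137209899102584580800 + 7921188123488909192326122720 + 7201080112262644720296475200 + 6600990102907424326938435600 + 6093221633453007071020094400 + 5657991516777792280232944800 + 5280792082325939461550748480 + 4950742577180568245203826700 + 4659522425581711289603601600 + 4400660068604949551292290400 + 4169046380783636417013748800 + 3960594061744454596163061360 + 3771994344518528186821963200 + 3600540056131322360148237600 + 3443994836299525735793966400 + 3300495051453712163469217800 + 3168475249395563676930449088 + 3046610816726503535510047200 + 2933773379069966367528193600 + 2828995758388896140116472400 + 2731444180513416962871076800 + 2640396041162969730775374240 + 2555221975319002965266491200 + 2475371288590284122601913350 + 2400360037420881573432158400 + 2329761212790855644801800800 + 2263196606711116912093177920 + 2200330034302474775646145200 + 2140861654997002484412465600 + 2084523190391818208506874400 + 2031073877817669023673364800 + 1980297030872227298081530680 + 1931997103289977851786859200 + 1885997172259264093410981600 + 1842136772904397486587470400 + 1800270028065661180074118800 + 1760264027441979820516916160 + 1721997418149762867896983200 + 1685359175210406211133217600 + 1650247525726856081734608900 + 1616569004793654937209412800 + 1584237624697781838465224544 + 1553174141860570429867867200 + 1523305408363251767755023600 + 1494563796884699847608702400 + 1466886689534983183764096800 + 1440216022452528944059295040 + 1414497879194448070058236200 + 1389682126927878805671249600 + 1365722090256708481435538400 + 1342574258218459185140020800 + 1320198020581484865387687120 + 1298555430080149047922315200 + 1277610987659501482633245600 + 1257331448172842728940654400 + 1237685644295142061300956675 + 1218644326690601414204018880 + 1200180018710440786716079200 + 1182266884102822267511361600 + 1164880606395427822400900400 + 1147998278766508578597988800 + 1131598303355558456046588960 = 382818091273633420981408021257, so H_70 = 382818091273633420981408021257/79211881234889091923261227200; reducing by gcd(382818091273633420981408021257, 79211881234889091923261227200) = 9 gives 42535343474848157886823113473/8801320137209899102584580800 ≈ 4.83284. (The PNT-adjacent estimate ln(70) + γ ≈ 4.82571 matches within O(1/n).)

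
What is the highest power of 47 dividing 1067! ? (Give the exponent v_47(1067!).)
v_47(1067!) = 22

Legendre's formula: v_p(n!) = Σ_{k ≥ 1} ⌊n / p^k⌋. For p = 47, n = 1067, the terms are:
  ⌊1067/47^1⌋ = ⌊1067/47⌋ = 22
(the next term ⌊1067/47^2⌋ = 0, terminating the sum). Summing: v_47(1067!) = 22 = 22.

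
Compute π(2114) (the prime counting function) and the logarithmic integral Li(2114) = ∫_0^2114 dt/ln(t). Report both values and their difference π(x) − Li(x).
π(2114) = 319;  Li(2114) ≈ 329.75;  π(x) − Li(x) ≈ -10.75.

Direct count of primes ≤ 2114 gives π(2114) = 319. Numerical evaluation of the logarithmic integral gives Li(2114) ≈ 329.75. The difference π(x) − Li(x) ≈ -10.75 is typically negative for small/moderate x (Li(x) overestimates), though Littlewood's theorem shows this sign changes infinitely often.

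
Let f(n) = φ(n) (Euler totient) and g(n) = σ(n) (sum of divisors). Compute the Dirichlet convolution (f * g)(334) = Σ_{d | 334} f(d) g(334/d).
(φ * σ)(334) = 1336

Divisors of 334: [1, 2, 167, 334]. For each d | 334:
  d = 1: φ(1) · σ(334/1) = 1 · 504 = 504
  d = 2: φ(2) · σ(334/2) = 1 · 168 = 168
  d = 167: φ(167) · σ(334/167) = 166 · 3 = 498
  d = 334: φ(334) · σ(334/334) = 166 · 1 = 166
Summing: (φ * σ)(334) = 504 + 168 + 498 + 166 = 1336.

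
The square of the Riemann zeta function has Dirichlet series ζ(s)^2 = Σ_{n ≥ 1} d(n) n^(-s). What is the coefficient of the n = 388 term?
d(388) = 6

ζ(s)^2 = (Σ 1/m^s)(Σ 1/k^s). The coefficient of 1/n^s in the product is the number of ordered pairs (m, k) with mk = n, which equals d(n). For n = 388, divisors are [1, 2, 4, 97, 194, 388], so d(388) = 6.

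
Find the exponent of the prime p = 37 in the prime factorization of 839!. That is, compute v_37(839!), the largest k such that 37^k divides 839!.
v_37(839!) = 22

Legendre's formula: v_p(n!) = Σ_{k ≥ 1} ⌊n / p^k⌋. For p = 37, n = 839, the terms are:
  ⌊839/37^1⌋ = ⌊839/37⌋ = 22
(the next term ⌊839/37^2⌋ = 0, terminating the sum). Summing: v_37(839!) = 22 = 22.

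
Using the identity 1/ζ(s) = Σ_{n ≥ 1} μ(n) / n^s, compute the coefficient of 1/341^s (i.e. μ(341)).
μ(341) = 1

Factor n = 341 = 11 · 31. μ(n) = 0 if any exponent ≥ 2 (not squarefree); otherwise μ(n) = (−1)^{ω(n)} where ω(n) is the number of distinct prime factors. Applying: μ(341) = 1.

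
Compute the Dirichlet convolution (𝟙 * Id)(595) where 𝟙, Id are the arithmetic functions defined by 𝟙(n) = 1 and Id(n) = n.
(𝟙 * Id)(595) = 864

Divisors of 595: [1, 5, 7, 17, 35, 85, 119, 595]. For each d | 595:
  d = 1: 𝟙(1) · Id(595/1) = 1 · 595 = 595
  d = 5: 𝟙(5) · Id(595/5) = 1 · 119 = 119
  d = 7: 𝟙(7) · Id(595/7) = 1 · 85 = 85
  d = 17: 𝟙(17) · Id(595/17) = 1 · 35 = 35
  d = 35: 𝟙(35) · Id(595/35) = 1 · 17 = 17
  d = 85: 𝟙(85) · Id(595/85) = 1 · 7 = 7
  d = 119: 𝟙(119) · Id(595/119) = 1 · 5 = 5
  d = 595: 𝟙(595) · Id(595/595) = 1 · 1 = 1
Summing: (𝟙 * Id)(595) = 595 + 119 + 85 + 35 + 17 + 7 + 5 + 1 = 864.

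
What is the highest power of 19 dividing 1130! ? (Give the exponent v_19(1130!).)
v_19(1130!) = 62

Legendre's formula: v_p(n!) = Σ_{k ≥ 1} ⌊n / p^k⌋. For p = 19, n = 1130, the terms are:
  ⌊1130/19^1⌋ = ⌊1130/19⌋ = 59
  ⌊1130/19^2⌋ = ⌊1130/361⌋ = 3
(the next term ⌊1130/19^3⌋ = 0, terminating the sum). Summing: v_19(1130!) = 59 + 3 = 62.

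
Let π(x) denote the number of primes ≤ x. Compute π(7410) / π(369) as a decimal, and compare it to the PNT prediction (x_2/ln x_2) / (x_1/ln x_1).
π(7410)/π(369) = 939/73 ≈ 12.8630;  PNT prediction ≈ 13.3208.

π(369) = 73 and π(7410) = 939, so π(7410)/π(369) ≈ 12.8630. The PNT-predicted ratio is (7410/ln(7410)) / (369/ln(369)) ≈ 13.3208. The two agree to within a few percent, as expected.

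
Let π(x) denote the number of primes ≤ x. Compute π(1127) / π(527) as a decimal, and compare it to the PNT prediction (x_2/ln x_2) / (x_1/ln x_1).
π(1127)/π(527) = 188/99 ≈ 1.8990;  PNT prediction ≈ 1.9072.

π(527) = 99 and π(1127) = 188, so π(1127)/π(527) ≈ 1.8990. The PNT-predicted ratio is (1127/ln(1127)) / (527/ln(527)) ≈ 1.9072. The two agree to within a few percent, as expected.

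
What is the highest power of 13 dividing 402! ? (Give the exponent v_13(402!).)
v_13(402!) = 32

Legendre's formula: v_p(n!) = Σ_{k ≥ 1} ⌊n / p^k⌋. For p = 13, n = 402, the terms are:
  ⌊402/13^1⌋ = ⌊402/13⌋ = 30
  ⌊402/13^2⌋ = ⌊402/169⌋ = 2
(the next term ⌊402/13^3⌋ = 0, terminating the sum). Summing: v_13(402!) = 30 + 2 = 32.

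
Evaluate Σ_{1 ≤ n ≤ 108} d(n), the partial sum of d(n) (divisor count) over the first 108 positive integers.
Σ_{n ≤ 108} d(n) = 528

Compute d(n) for each 1 ≤ n ≤ 108: d(1) = 1, d(2) = 2, d(3) = 2, d(4) = 3, d(5) = 2, d(6) = 4, d(7) = 2, d(8) = 4, d(9) = 3, d(10) = 4, d(11) = 2, d(12) = 6, d(13) = 2, d(14) = 4, d(15) = 4, d(16) = 5, d(17) = 2, d(18) = 6, d(19) = 2, d(20) = 6, d(21) = 4, d(22) = 4, d(23) = 2, d(24) = 8, d(25) = 3, d(26) = 4, d(27) = 4, d(28) = 6, d(29) = 2, d(30) = 8, d(31) = 2, d(32) = 6, d(33) = 4, d(34) = 4, d(35) = 4, d(36) = 9, d(37) = 2, d(38) = 4, d(39) = 4, d(40) = 8, d(41) = 2, d(42) = 8, d(43) = 2, d(44) = 6, d(45) = 6, d(46) = 4, d(47) = 2, d(48) = 10, d(49) = 3, d(50) = 6, d(51) = 4, d(52) = 6, d(53) = 2, d(54) = 8, d(55) = 4, d(56) = 8, d(57) = 4, d(58) = 4, d(59) = 2, d(60) = 12, d(61) = 2, d(62) = 4, d(63) = 6, d(64) = 7, d(65) = 4, d(66) = 8, d(67) = 2, d(68) = 6, d(69) = 4, d(70) = 8, d(71) = 2, d(72) = 12, d(73) = 2, d(74) = 4, d(75) = 6, d(76) = 6, d(77) = 4, d(78) = 8, d(79) = 2, d(80) = 10, d(81) = 5, d(82) = 4, d(83) = 2, d(84) = 12, d(85) = 4, d(86) = 4, d(87) = 4, d(88) = 8, d(89) = 2, d(90) = 12, d(91) = 4, d(92) = 6, d(93) = 4, d(94) = 4, d(95) = 4, d(96) = 12, d(97) = 2, d(98) = 6, d(99) = 6, d(100) = 9, d(101) = 2, d(102) = 8, d(103) = 2, d(104) = 8, d(105) = 8, d(106) = 4, d(107) = 2, d(108) = 12. Summing all 108 values: 528. (Dirichlet's divisor formula: Σ_{n ≤ x} d(n) = x ln(x) + (2γ − 1) x + O(√x). For x = 108, the asymptotic estimate is ≈ 522.35.)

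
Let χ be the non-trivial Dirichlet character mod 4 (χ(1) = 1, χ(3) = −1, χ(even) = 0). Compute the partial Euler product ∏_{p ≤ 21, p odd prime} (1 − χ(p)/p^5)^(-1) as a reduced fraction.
∏ = 8959395755957897476417566375/8993950909687588250159808512

The odd primes p ≤ 21 are [3, 5, 7, 11, 13, 17, 19]. For each, χ(p) = 1 if p ≡ 1 mod 4, χ(p) = −1 if p ≡ 3 mod 4. Taking (1 − χ(p)/p^5)^(-1) = p^5/(p^5 − χ(p)): (1 − (-1)/3^5)^(-1) · (1 − (1)/5^5)^(-1) · (1 − (-1)/7^5)^(-1) · (1 − (-1)/11^5)^(-1) · (1 − (1)/13^5)^(-1) · (1 − (1)/17^5)^(-1) · (1 − (-1)/19^5)^(-1) = 8959395755957897476417566375/8993950909687588250159808512.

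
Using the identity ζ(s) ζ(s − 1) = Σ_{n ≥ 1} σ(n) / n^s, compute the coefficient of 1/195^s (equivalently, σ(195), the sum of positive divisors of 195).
σ(195) = 336

In the product (Σ m^0/m^s)(Σ k / k^s) = Σ (Σ_{d | n} d) / n^s, the coefficient of 1/n^s is σ(n) = Σ_{d | n} d. For n = 195, divisors are [1, 3, 5, 13, 15, 39, 65, 195]; summing: σ(195) = 336.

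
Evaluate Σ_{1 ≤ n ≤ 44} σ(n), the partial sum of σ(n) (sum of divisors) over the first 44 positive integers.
Σ_{n ≤ 44} σ(n) = 1608

Compute σ(n) for each 1 ≤ n ≤ 44: σ(1) = 1, σ(2) = 3, σ(3) = 4, σ(4) = 7, σ(5) = 6, σ(6) = 12, σ(7) = 8, σ(8) = 15, σ(9) = 13, σ(10) = 18, σ(11) = 12, σ(12) = 28, σ(13) = 14, σ(14) = 24, σ(15) = 24, σ(16) = 31, σ(17) = 18, σ(18) = 39, σ(19) = 20, σ(20) = 42, σ(21) = 32, σ(22) = 36, σ(23) = 24, σ(24) = 60, σ(25) = 31, σ(26) = 42, σ(27) = 40, σ(28) = 56, σ(29) = 30, σ(30) = 72, σ(31) = 32, σ(32) = 63, σ(33) = 48, σ(34) = 54, σ(35) = 48, σ(36) = 91, σ(37) = 38, σ(38) = 60, σ(39) = 56, σ(40) = 90, σ(41) = 42, σ(42) = 96, σ(43) = 44, σ(44) = 84. Summing all 44 values: 1608. (Average order: Σ_{n ≤ x} σ(n) ~ (π²/12) x². For x = 44, (π²/12)·44² ≈ 1592.30.)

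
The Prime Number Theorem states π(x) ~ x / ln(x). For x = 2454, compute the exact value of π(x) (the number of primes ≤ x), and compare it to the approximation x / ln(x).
π(2454) = 363;  x/ln(x) ≈ 314.39;  relative error ≈ 13.39%.

Directly count primes up to 2454: π(2454) = 363. The PNT approximation gives 2454/ln(2454) ≈ 2454/7.80547 ≈ 314.39. Relative error (π(x) − x/ln(x)) / π(x) ≈ 13.39%; the approximation is known to undercount slightly (Li(x) is a better estimate).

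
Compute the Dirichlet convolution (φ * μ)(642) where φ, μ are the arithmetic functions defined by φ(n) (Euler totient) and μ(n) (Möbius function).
(φ * μ)(642) = 0

Divisors of 642: [1, 2, 3, 6, 107, 214, 321, 642]. For each d | 642:
  d = 1: φ(1) · μ(642/1) = 1 · -1 = -1
  d = 2: φ(2) · μ(642/2) = 1 · 1 = 1
  d = 3: φ(3) · μ(642/3) = 2 · 1 = 2
  d = 6: φ(6) · μ(642/6) = 2 · -1 = -2
  d = 107: φ(107) · μ(642/107) = 106 · 1 = 106
  d = 214: φ(214) · μ(642/214) = 106 · -1 = -106
  d = 321: φ(321) · μ(642/321) = 212 · -1 = -212
  d = 642: φ(642) · μ(642/642) = 212 · 1 = 212
Summing: (φ * μ)(642) = -1 + 1 + 2 + -2 + 106 + -106 + -212 + 212 = 0.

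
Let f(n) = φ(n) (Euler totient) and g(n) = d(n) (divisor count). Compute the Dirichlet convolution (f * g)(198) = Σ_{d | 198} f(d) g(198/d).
(φ * d)(198) = 468

Divisors of 198: [1, 2, 3, 6, 9, 11, 18, 22, 33, 66, 99, 198]. For each d | 198:
  d = 1: φ(1) · d(198/1) = 1 · 12 = 12
  d = 2: φ(2) · d(198/2) = 1 · 6 = 6
  d = 3: φ(3) · d(198/3) = 2 · 8 = 16
  d = 6: φ(6) · d(198/6) = 2 · 4 = 8
  d = 9: φ(9) · d(198/9) = 6 · 4 = 24
  d = 11: φ(11) · d(198/11) = 10 · 6 = 60
  d = 18: φ(18) · d(198/18) = 6 · 2 = 12
  d = 22: φ(22) · d(198/22) = 10 · 3 = 30
  d = 33: φ(33) · d(198/33) = 20 · 4 = 80
  d = 66: φ(66) · d(198/66) = 20 · 2 = 40
  d = 99: φ(99) · d(198/99) = 60 · 2 = 120
  d = 198: φ(198) · d(198/198) = 60 · 1 = 60
Summing: (φ * d)(198) = 12 + 6 + 16 + 8 + 24 + 60 + 12 + 30 + 80 + 40 + 120 + 60 = 468.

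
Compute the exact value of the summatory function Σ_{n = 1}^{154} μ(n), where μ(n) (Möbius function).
Σ_{n ≤ 154} μ(n) = -2

Compute μ(n) for each 1 ≤ n ≤ 154: μ(1) = 1, μ(2) = -1, μ(3) = -1, μ(4) = 0, μ(5) = -1, μ(6) = 1, μ(7) = -1, μ(8) = 0, μ(9) = 0, μ(10) = 1, μ(11) = -1, μ(12) = 0, μ(13) = -1, μ(14) = 1, μ(15) = 1, μ(16) = 0, μ(17) = -1, μ(18) = 0, μ(19) = -1, μ(20) = 0, μ(21) = 1, μ(22) = 1, μ(23) = -1, μ(24) = 0, μ(25) = 0, μ(26) = 1, μ(27) = 0, μ(28) = 0, μ(29) = -1, μ(30) = -1, μ(31) = -1, μ(32) = 0, μ(33) = 1, μ(34) = 1, μ(35) = 1, μ(36) = 0, μ(37) = -1, μ(38) = 1, μ(39) = 1, μ(40) = 0, μ(41) = -1, μ(42) = -1, μ(43) = -1, μ(44) = 0, μ(45) = 0, μ(46) = 1, μ(47) = -1, μ(48) = 0, μ(49) = 0, μ(50) = 0, μ(51) = 1, μ(52) = 0, μ(53) = -1, μ(54) = 0, μ(55) = 1, μ(56) = 0, μ(57) = 1, μ(58) = 1, μ(59) = -1, μ(60) = 0, μ(61) = -1, μ(62) = 1, μ(63) = 0, μ(64) = 0, μ(65) = 1, μ(66) = -1, μ(67) = -1, μ(68) = 0, μ(69) = 1, μ(70) = -1, μ(71) = -1, μ(72) = 0, μ(73) = -1, μ(74) = 1, μ(75) = 0, μ(76) = 0, μ(77) = 1, μ(78) = -1, μ(79) = -1, μ(80) = 0, μ(81) = 0, μ(82) = 1, μ(83) = -1, μ(84) = 0, μ(85) = 1, μ(86) = 1, μ(87) = 1, μ(88) = 0, μ(89) = -1, μ(90) = 0, μ(91) = 1, μ(92) = 0, μ(93) = 1, μ(94) = 1, μ(95) = 1, μ(96) = 0, μ(97) = -1, μ(98) = 0, μ(99) = 0, μ(100) = 0, μ(101) = -1, μ(102) = -1, μ(103) = -1, μ(104) = 0, μ(105) = -1, μ(106) = 1, μ(107) = -1, μ(108) = 0, μ(109) = -1, μ(110) = -1, μ(111) = 1, μ(112) = 0, μ(113) = -1, μ(114) = -1, μ(115) = 1, μ(116) = 0, μ(117) = 0, μ(118) = 1, μ(119) = 1, μ(120) = 0, μ(121) = 0, μ(122) = 1, μ(123) = 1, μ(124) = 0, μ(125) = 0, μ(126) = 0, μ(127) = -1, μ(128) = 0, μ(129) = 1, μ(130) = -1, μ(131) = -1, μ(132) = 0, μ(133) = 1, μ(134) = 1, μ(135) = 0, μ(136) = 0, μ(137) = -1, μ(138) = -1, μ(139) = -1, μ(140) = 0, μ(141) = 1, μ(142) = 1, μ(143) = 1, μ(144) = 0, μ(145) = 1, μ(146) = 1, μ(147) = 0, μ(148) = 0, μ(149) = -1, μ(150) = 0, μ(151) = -1, μ(152) = 0, μ(153) = 0, μ(154) = -1. Summing all 154 values: -2. (Mertens function M(x) = Σ_{n ≤ x} μ(n); on average M(x) should be small (PNT ⟺ M(x) = o(x)).)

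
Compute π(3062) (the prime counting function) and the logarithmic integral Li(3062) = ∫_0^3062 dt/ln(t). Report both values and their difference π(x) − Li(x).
π(3062) = 438;  Li(3062) ≈ 450.49;  π(x) − Li(x) ≈ -12.49.

Direct count of primes ≤ 3062 gives π(3062) = 438. Numerical evaluation of the logarithmic integral gives Li(3062) ≈ 450.49. The difference π(x) − Li(x) ≈ -12.49 is typically negative for small/moderate x (Li(x) overestimates), though Littlewood's theorem shows this sign changes infinitely often.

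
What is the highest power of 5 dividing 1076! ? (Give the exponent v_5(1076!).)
v_5(1076!) = 267

Legendre's formula: v_p(n!) = Σ_{k ≥ 1} ⌊n / p^k⌋. For p = 5, n = 1076, the terms are:
  ⌊1076/5^1⌋ = ⌊1076/5⌋ = 215
  ⌊1076/5^2⌋ = ⌊1076/25⌋ = 43
  ⌊1076/5^3⌋ = ⌊1076/125⌋ = 8
  ⌊1076/5^4⌋ = ⌊1076/625⌋ = 1
(the next term ⌊1076/5^5⌋ = 0, terminating the sum). Summing: v_5(1076!) = 215 + 43 + 8 + 1 = 267.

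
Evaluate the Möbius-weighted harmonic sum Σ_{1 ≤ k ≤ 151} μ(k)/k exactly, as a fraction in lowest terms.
Σ μ(k)/k = 498553581288971583508015817946071430122138094746515981177/75106511663943725776296745409664000450228387787452181363970

Values of μ(k) for 1 ≤ k ≤ 151: μ(1) = 1, μ(2) = -1, μ(3) = -1, μ(5) = -1, μ(6) = 1, μ(7) = -1, μ(10) = 1, μ(11) = -1, μ(13) = -1, μ(14) = 1, μ(15) = 1, μ(17) = -1, μ(19) = -1, μ(21) = 1, μ(22) = 1, μ(23) = -1, μ(26) = 1, μ(29) = -1, μ(30) = -1, μ(31) = -1, μ(33) = 1, μ(34) = 1, μ(35) = 1, μ(37) = -1, μ(38) = 1, μ(39) = 1, μ(41) = -1, μ(42) = -1, μ(43) = -1, μ(46) = 1, μ(47) = -1, μ(51) = 1, μ(53) = -1, μ(55) = 1, μ(57) = 1, μ(58) = 1, μ(59) = -1, μ(61) = -1, μ(62) = 1, μ(65) = 1, μ(66) = -1, μ(67) = -1, μ(69) = 1, μ(70) = -1, μ(71) = -1, μ(73) = -1, μ(74) = 1, μ(77) = 1, μ(78) = -1, μ(79) = -1, μ(82) = 1, μ(83) = -1, μ(85) = 1, μ(86) = 1, μ(87) = 1, μ(89) = -1, μ(91) = 1, μ(93) = 1, μ(94) = 1, μ(95) = 1, μ(97) = -1, μ(101) = -1, μ(102) = -1, μ(103) = -1, μ(105) = -1, μ(106) = 1, μ(107) = -1, μ(109) = -1, μ(110) = -1, μ(111) = 1, μ(113) = -1, μ(114) = -1, μ(115) = 1, μ(118) = 1, μ(119) = 1, μ(122) = 1, μ(123) = 1, μ(127) = -1, μ(129) = 1, μ(130) = -1, μ(131) = -1, μ(133) = 1, μ(134) = 1, μ(137) = -1, μ(138) = -1, μ(139) = -1, μ(141) = 1, μ(142) = 1, μ(143) = 1, μ(145) = 1, μ(146) = 1, μ(149) = -1, μ(151) = -1, with μ = 0 on non-squarefree integers. Summing μ(k)/k for k where μ(k) ≠ 0 gives 498553581288971583508015817946071430122138094746515981177/75106511663943725776296745409664000450228387787452181363970 ≈ 0.0066. (PNT ⟺ this sum → 0 as n → ∞.)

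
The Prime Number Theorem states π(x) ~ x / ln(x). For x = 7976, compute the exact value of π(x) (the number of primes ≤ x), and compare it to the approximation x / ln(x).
π(7976) = 1006;  x/ln(x) ≈ 887.78;  relative error ≈ 11.75%.

Directly count primes up to 7976: π(7976) = 1006. The PNT approximation gives 7976/ln(7976) ≈ 7976/8.98419 ≈ 887.78. Relative error (π(x) − x/ln(x)) / π(x) ≈ 11.75%; the approximation is known to undercount slightly (Li(x) is a better estimate).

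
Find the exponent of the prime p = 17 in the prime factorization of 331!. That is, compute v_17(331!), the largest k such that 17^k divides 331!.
v_17(331!) = 20

Legendre's formula: v_p(n!) = Σ_{k ≥ 1} ⌊n / p^k⌋. For p = 17, n = 331, the terms are:
  ⌊331/17^1⌋ = ⌊331/17⌋ = 19
  ⌊331/17^2⌋ = ⌊331/289⌋ = 1
(the next term ⌊331/17^3⌋ = 0, terminating the sum). Summing: v_17(331!) = 19 + 1 = 20.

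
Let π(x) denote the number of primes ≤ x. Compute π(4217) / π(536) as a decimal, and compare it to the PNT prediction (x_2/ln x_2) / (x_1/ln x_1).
π(4217)/π(536) = 577/99 ≈ 5.8283;  PNT prediction ≈ 5.9233.

π(536) = 99 and π(4217) = 577, so π(4217)/π(536) ≈ 5.8283. The PNT-predicted ratio is (4217/ln(4217)) / (536/ln(536)) ≈ 5.9233. The two agree to within a few percent, as expected.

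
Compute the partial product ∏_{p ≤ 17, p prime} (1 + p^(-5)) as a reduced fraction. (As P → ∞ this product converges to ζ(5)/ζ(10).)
∏ = 45072610603883567072/43510716535257846875

The primes p ≤ 17 are [2, 3, 5, 7, 11, 13, 17]. For each, (1 + 1/p^5) = (p^5 + 1)/p^5. Multiplying these fractions over p ∈ [2, 3, 5, 7, 11, 13, 17] gives 45072610603883567072/43510716535257846875. (In the limit P → ∞ this tends to ζ(5)/ζ(10).)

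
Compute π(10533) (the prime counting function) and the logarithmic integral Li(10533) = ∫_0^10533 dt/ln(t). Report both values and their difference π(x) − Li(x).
π(10533) = 1288;  Li(10533) ≈ 1303.84;  π(x) − Li(x) ≈ -15.84.

Direct count of primes ≤ 10533 gives π(10533) = 1288. Numerical evaluation of the logarithmic integral gives Li(10533) ≈ 1303.84. The difference π(x) − Li(x) ≈ -15.84 is typically negative for small/moderate x (Li(x) overestimates), though Littlewood's theorem shows this sign changes infinitely often.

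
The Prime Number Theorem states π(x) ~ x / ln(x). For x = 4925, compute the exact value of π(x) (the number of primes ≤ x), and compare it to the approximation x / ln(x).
π(4925) = 657;  x/ln(x) ≈ 579.27;  relative error ≈ 11.83%.

Directly count primes up to 4925: π(4925) = 657. The PNT approximation gives 4925/ln(4925) ≈ 4925/8.50208 ≈ 579.27. Relative error (π(x) − x/ln(x)) / π(x) ≈ 11.83%; the approximation is known to undercount slightly (Li(x) is a better estimate).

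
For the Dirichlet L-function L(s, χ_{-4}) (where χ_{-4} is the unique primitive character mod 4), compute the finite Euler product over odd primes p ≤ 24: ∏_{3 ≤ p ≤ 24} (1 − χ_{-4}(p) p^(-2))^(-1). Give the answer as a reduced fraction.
∏ = 7900068038863/8628726988800

The odd primes p ≤ 24 are [3, 5, 7, 11, 13, 17, 19, 23]. For each, χ(p) = 1 if p ≡ 1 mod 4, χ(p) = −1 if p ≡ 3 mod 4. Taking (1 − χ(p)/p^2)^(-1) = p^2/(p^2 − χ(p)): (1 − (-1)/3^2)^(-1) · (1 − (1)/5^2)^(-1) · (1 − (-1)/7^2)^(-1) · (1 − (-1)/11^2)^(-1) · (1 − (1)/13^2)^(-1) · (1 − (1)/17^2)^(-1) · (1 − (-1)/19^2)^(-1) · (1 − (-1)/23^2)^(-1) = 7900068038863/8628726988800.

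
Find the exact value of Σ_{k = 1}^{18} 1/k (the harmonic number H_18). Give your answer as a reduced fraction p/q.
H_18 = 14274301/4084080

Direct summation: H_18 = 1 + 1/2 + ... + 1/18. The least common denominator is lcm(1, ..., 18) = 12252240; over this denominator the numerator is 12252240 + 6126120 + 4084080 + 3063060 + 2450448 + 2042040 + 1750320 + 1531530 + 1361360 + 1225224 + 1113840 + 1021020 + 942480 + 875160 + 816816 + 765765 + 720720 + 680680 = 42822903, so H_18 = 42822903/12252240; reducing by gcd(42822903, 12252240) = 3 gives 14274301/4084080 ≈ 3.49511. (The PNT-adjacent estimate ln(18) + γ ≈ 3.46759 matches within O(1/n).)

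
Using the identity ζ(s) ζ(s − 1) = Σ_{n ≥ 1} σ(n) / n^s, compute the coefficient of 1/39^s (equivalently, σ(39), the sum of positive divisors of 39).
σ(39) = 56

In the product (Σ m^0/m^s)(Σ k / k^s) = Σ (Σ_{d | n} d) / n^s, the coefficient of 1/n^s is σ(n) = Σ_{d | n} d. For n = 39, divisors are [1, 3, 13, 39]; summing: σ(39) = 56.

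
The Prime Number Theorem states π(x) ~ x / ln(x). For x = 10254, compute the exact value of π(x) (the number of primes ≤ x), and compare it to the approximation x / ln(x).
π(10254) = 1257;  x/ln(x) ≈ 1110.29;  relative error ≈ 11.67%.

Directly count primes up to 10254: π(10254) = 1257. The PNT approximation gives 10254/ln(10254) ≈ 10254/9.23542 ≈ 1110.29. Relative error (π(x) − x/ln(x)) / π(x) ≈ 11.67%; the approximation is known to undercount slightly (Li(x) is a better estimate).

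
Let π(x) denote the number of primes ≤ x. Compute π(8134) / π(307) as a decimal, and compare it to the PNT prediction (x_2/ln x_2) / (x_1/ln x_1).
π(8134)/π(307) = 1022/63 ≈ 16.2222;  PNT prediction ≈ 16.8521.

π(307) = 63 and π(8134) = 1022, so π(8134)/π(307) ≈ 16.2222. The PNT-predicted ratio is (8134/ln(8134)) / (307/ln(307)) ≈ 16.8521. The two agree to within a few percent, as expected.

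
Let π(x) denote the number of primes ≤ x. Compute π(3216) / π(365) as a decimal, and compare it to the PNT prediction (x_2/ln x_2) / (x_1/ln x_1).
π(3216)/π(365) = 454/72 ≈ 6.3056;  PNT prediction ≈ 6.4369.

π(365) = 72 and π(3216) = 454, so π(3216)/π(365) ≈ 6.3056. The PNT-predicted ratio is (3216/ln(3216)) / (365/ln(365)) ≈ 6.4369. The two agree to within a few percent, as expected.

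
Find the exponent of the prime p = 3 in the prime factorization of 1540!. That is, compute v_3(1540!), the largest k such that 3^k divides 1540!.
v_3(1540!) = 768

Legendre's formula: v_p(n!) = Σ_{k ≥ 1} ⌊n / p^k⌋. For p = 3, n = 1540, the terms are:
  ⌊1540/3^1⌋ = ⌊1540/3⌋ = 513
  ⌊1540/3^2⌋ = ⌊1540/9⌋ = 171
  ⌊1540/3^3⌋ = ⌊1540/27⌋ = 57
  ⌊1540/3^4⌋ = ⌊1540/81⌋ = 19
  ⌊1540/3^5⌋ = ⌊1540/243⌋ = 6
  ⌊1540/3^6⌋ = ⌊1540/729⌋ = 2
(the next term ⌊1540/3^7⌋ = 0, terminating the sum). Summing: v_3(1540!) = 513 + 171 + 57 + 19 + 6 + 2 = 768.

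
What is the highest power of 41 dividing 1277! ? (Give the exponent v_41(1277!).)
v_41(1277!) = 31

Legendre's formula: v_p(n!) = Σ_{k ≥ 1} ⌊n / p^k⌋. For p = 41, n = 1277, the terms are:
  ⌊1277/41^1⌋ = ⌊1277/41⌋ = 31
(the next term ⌊1277/41^2⌋ = 0, terminating the sum). Summing: v_41(1277!) = 31 = 31.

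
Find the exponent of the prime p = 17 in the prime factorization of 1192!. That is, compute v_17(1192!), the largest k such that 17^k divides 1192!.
v_17(1192!) = 74

Legendre's formula: v_p(n!) = Σ_{k ≥ 1} ⌊n / p^k⌋. For p = 17, n = 1192, the terms are:
  ⌊1192/17^1⌋ = ⌊1192/17⌋ = 70
  ⌊1192/17^2⌋ = ⌊1192/289⌋ = 4
(the next term ⌊1192/17^3⌋ = 0, terminating the sum). Summing: v_17(1192!) = 70 + 4 = 74.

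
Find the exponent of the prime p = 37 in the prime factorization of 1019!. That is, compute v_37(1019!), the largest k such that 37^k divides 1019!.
v_37(1019!) = 27

Legendre's formula: v_p(n!) = Σ_{k ≥ 1} ⌊n / p^k⌋. For p = 37, n = 1019, the terms are:
  ⌊1019/37^1⌋ = ⌊1019/37⌋ = 27
(the next term ⌊1019/37^2⌋ = 0, terminating the sum). Summing: v_37(1019!) = 27 = 27.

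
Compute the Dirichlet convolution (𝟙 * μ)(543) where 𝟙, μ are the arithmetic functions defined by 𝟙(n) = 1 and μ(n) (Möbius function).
(𝟙 * μ)(543) = 0

Divisors of 543: [1, 3, 181, 543]. For each d | 543:
  d = 1: 𝟙(1) · μ(543/1) = 1 · 1 = 1
  d = 3: 𝟙(3) · μ(543/3) = 1 · -1 = -1
  d = 181: 𝟙(181) · μ(543/181) = 1 · -1 = -1
  d = 543: 𝟙(543) · μ(543/543) = 1 · 1 = 1
Summing: (𝟙 * μ)(543) = 1 + -1 + -1 + 1 = 0.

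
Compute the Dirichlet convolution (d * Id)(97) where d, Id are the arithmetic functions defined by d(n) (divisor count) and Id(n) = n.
(d * Id)(97) = 99

Divisors of 97: [1, 97]. For each d | 97:
  d = 1: d(1) · Id(97/1) = 1 · 97 = 97
  d = 97: d(97) · Id(97/97) = 2 · 1 = 2
Summing: (d * Id)(97) = 97 + 2 = 99.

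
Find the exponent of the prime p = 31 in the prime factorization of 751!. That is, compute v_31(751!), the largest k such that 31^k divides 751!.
v_31(751!) = 24

Legendre's formula: v_p(n!) = Σ_{k ≥ 1} ⌊n / p^k⌋. For p = 31, n = 751, the terms are:
  ⌊751/31^1⌋ = ⌊751/31⌋ = 24
(the next term ⌊751/31^2⌋ = 0, terminating the sum). Summing: v_31(751!) = 24 = 24.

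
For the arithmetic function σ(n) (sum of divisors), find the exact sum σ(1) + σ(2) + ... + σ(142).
Σ_{n ≤ 142} σ(n) = 16615

Compute σ(n) for each 1 ≤ n ≤ 142: σ(1) = 1, σ(2) = 3, σ(3) = 4, σ(4) = 7, σ(5) = 6, σ(6) = 12, σ(7) = 8, σ(8) = 15, σ(9) = 13, σ(10) = 18, σ(11) = 12, σ(12) = 28, σ(13) = 14, σ(14) = 24, σ(15) = 24, σ(16) = 31, σ(17) = 18, σ(18) = 39, σ(19) = 20, σ(20) = 42, σ(21) = 32, σ(22) = 36, σ(23) = 24, σ(24) = 60, σ(25) = 31, σ(26) = 42, σ(27) = 40, σ(28) = 56, σ(29) = 30, σ(30) = 72, σ(31) = 32, σ(32) = 63, σ(33) = 48, σ(34) = 54, σ(35) = 48, σ(36) = 91, σ(37) = 38, σ(38) = 60, σ(39) = 56, σ(40) = 90, σ(41) = 42, σ(42) = 96, σ(43) = 44, σ(44) = 84, σ(45) = 78, σ(46) = 72, σ(47) = 48, σ(48) = 124, σ(49) = 57, σ(50) = 93, σ(51) = 72, σ(52) = 98, σ(53) = 54, σ(54) = 120, σ(55) = 72, σ(56) = 120, σ(57) = 80, σ(58) = 90, σ(59) = 60, σ(60) = 168, σ(61) = 62, σ(62) = 96, σ(63) = 104, σ(64) = 127, σ(65) = 84, σ(66) = 144, σ(67) = 68, σ(68) = 126, σ(69) = 96, σ(70) = 144, σ(71) = 72, σ(72) = 195, σ(73) = 74, σ(74) = 114, σ(75) = 124, σ(76) = 140, σ(77) = 96, σ(78) = 168, σ(79) = 80, σ(80) = 186, σ(81) = 121, σ(82) = 126, σ(83) = 84, σ(84) = 224, σ(85) = 108, σ(86) = 132, σ(87) = 120, σ(88) = 180, σ(89) = 90, σ(90) = 234, σ(91) = 112, σ(92) = 168, σ(93) = 128, σ(94) = 144, σ(95) = 120, σ(96) = 252, σ(97) = 98, σ(98) = 171, σ(99) = 156, σ(100) = 217, σ(101) = 102, σ(102) = 216, σ(103) = 104, σ(104) = 210, σ(105) = 192, σ(106) = 162, σ(107) = 108, σ(108) = 280, σ(109) = 110, σ(110) = 216, σ(111) = 152, σ(112) = 248, σ(113) = 114, σ(114) = 240, σ(115) = 144, σ(116) = 210, σ(117) = 182, σ(118) = 180, σ(119) = 144, σ(120) = 360, σ(121) = 133, σ(122) = 186, σ(123) = 168, σ(124) = 224, σ(125) = 156, σ(126) = 312, σ(127) = 128, σ(128) = 255, σ(129) = 176, σ(130) = 252, σ(131) = 132, σ(132) = 336, σ(133) = 160, σ(134) = 204, σ(135) = 240, σ(136) = 270, σ(137) = 138, σ(138) = 288, σ(139) = 140, σ(140) = 336, σ(141) = 192, σ(142) = 216. Summing all 142 values: 16615. (Average order: Σ_{n ≤ x} σ(n) ~ (π²/12) x². For x = 142, (π²/12)·142² ≈ 16584.23.)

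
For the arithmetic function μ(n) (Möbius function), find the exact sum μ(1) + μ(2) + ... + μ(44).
Σ_{n ≤ 44} μ(n) = -3

Compute μ(n) for each 1 ≤ n ≤ 44: μ(1) = 1, μ(2) = -1, μ(3) = -1, μ(4) = 0, μ(5) = -1, μ(6) = 1, μ(7) = -1, μ(8) = 0, μ(9) = 0, μ(10) = 1, μ(11) = -1, μ(12) = 0, μ(13) = -1, μ(14) = 1, μ(15) = 1, μ(16) = 0, μ(17) = -1, μ(18) = 0, μ(19) = -1, μ(20) = 0, μ(21) = 1, μ(22) = 1, μ(23) = -1, μ(24) = 0, μ(25) = 0, μ(26) = 1, μ(27) = 0, μ(28) = 0, μ(29) = -1, μ(30) = -1, μ(31) = -1, μ(32) = 0, μ(33) = 1, μ(34) = 1, μ(35) = 1, μ(36) = 0, μ(37) = -1, μ(38) = 1, μ(39) = 1, μ(40) = 0, μ(41) = -1, μ(42) = -1, μ(43) = -1, μ(44) = 0. Summing all 44 values: -3. (Mertens function M(x) = Σ_{n ≤ x} μ(n); on average M(x) should be small (PNT ⟺ M(x) = o(x)).)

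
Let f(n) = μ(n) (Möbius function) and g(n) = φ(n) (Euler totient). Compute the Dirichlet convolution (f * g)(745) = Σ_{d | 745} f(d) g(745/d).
(μ * φ)(745) = 441

Divisors of 745: [1, 5, 149, 745]. For each d | 745:
  d = 1: μ(1) · φ(745/1) = 1 · 592 = 592
  d = 5: μ(5) · φ(745/5) = -1 · 148 = -148
  d = 149: μ(149) · φ(745/149) = -1 · 4 = -4
  d = 745: μ(745) · φ(745/745) = 1 · 1 = 1
Summing: (μ * φ)(745) = 592 + -148 + -4 + 1 = 441.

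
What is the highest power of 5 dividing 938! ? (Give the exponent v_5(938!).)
v_5(938!) = 232

Legendre's formula: v_p(n!) = Σ_{k ≥ 1} ⌊n / p^k⌋. For p = 5, n = 938, the terms are:
  ⌊938/5^1⌋ = ⌊938/5⌋ = 187
  ⌊938/5^2⌋ = ⌊938/25⌋ = 37
  ⌊938/5^3⌋ = ⌊938/125⌋ = 7
  ⌊938/5^4⌋ = ⌊938/625⌋ = 1
(the next term ⌊938/5^5⌋ = 0, terminating the sum). Summing: v_5(938!) = 187 + 37 + 7 + 1 = 232.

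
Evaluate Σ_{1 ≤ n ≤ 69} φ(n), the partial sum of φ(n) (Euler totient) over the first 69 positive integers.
Σ_{n ≤ 69} φ(n) = 1470

Compute φ(n) for each 1 ≤ n ≤ 69: φ(1) = 1, φ(2) = 1, φ(3) = 2, φ(4) = 2, φ(5) = 4, φ(6) = 2, φ(7) = 6, φ(8) = 4, φ(9) = 6, φ(10) = 4, φ(11) = 10, φ(12) = 4, φ(13) = 12, φ(14) = 6, φ(15) = 8, φ(16) = 8, φ(17) = 16, φ(18) = 6, φ(19) = 18, φ(20) = 8, φ(21) = 12, φ(22) = 10, φ(23) = 22, φ(24) = 8, φ(25) = 20, φ(26) = 12, φ(27) = 18, φ(28) = 12, φ(29) = 28, φ(30) = 8, φ(31) = 30, φ(32) = 16, φ(33) = 20, φ(34) = 16, φ(35) = 24, φ(36) = 12, φ(37) = 36, φ(38) = 18, φ(39) = 24, φ(40) = 16, φ(41) = 40, φ(42) = 12, φ(43) = 42, φ(44) = 20, φ(45) = 24, φ(46) = 22, φ(47) = 46, φ(48) = 16, φ(49) = 42, φ(50) = 20, φ(51) = 32, φ(52) = 24, φ(53) = 52, φ(54) = 18, φ(55) = 40, φ(56) = 24, φ(57) = 36, φ(58) = 28, φ(59) = 58, φ(60) = 16, φ(61) = 60, φ(62) = 30, φ(63) = 36, φ(64) = 32, φ(65) = 48, φ(66) = 20, φ(67) = 66, φ(68) = 32, φ(69) = 44. Summing all 69 values: 1470. (Average order: Σ_{n ≤ x} φ(n) ~ (3/π²) x². For x = 69, (3/π²)·69² ≈ 1447.17.)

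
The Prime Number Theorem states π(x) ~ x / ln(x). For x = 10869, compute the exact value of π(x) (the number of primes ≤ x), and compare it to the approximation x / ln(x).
π(10869) = 1322;  x/ln(x) ≈ 1169.51;  relative error ≈ 11.54%.

Directly count primes up to 10869: π(10869) = 1322. The PNT approximation gives 10869/ln(10869) ≈ 10869/9.29367 ≈ 1169.51. Relative error (π(x) − x/ln(x)) / π(x) ≈ 11.54%; the approximation is known to undercount slightly (Li(x) is a better estimate).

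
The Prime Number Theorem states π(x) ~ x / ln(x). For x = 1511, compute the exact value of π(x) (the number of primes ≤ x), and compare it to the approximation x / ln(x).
π(1511) = 240;  x/ln(x) ≈ 206.41;  relative error ≈ 14.00%.

Directly count primes up to 1511: π(1511) = 240. The PNT approximation gives 1511/ln(1511) ≈ 1511/7.32053 ≈ 206.41. Relative error (π(x) − x/ln(x)) / π(x) ≈ 14.00%; the approximation is known to undercount slightly (Li(x) is a better estimate).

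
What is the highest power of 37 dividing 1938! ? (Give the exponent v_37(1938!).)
v_37(1938!) = 53

Legendre's formula: v_p(n!) = Σ_{k ≥ 1} ⌊n / p^k⌋. For p = 37, n = 1938, the terms are:
  ⌊1938/37^1⌋ = ⌊1938/37⌋ = 52
  ⌊1938/37^2⌋ = ⌊1938/1369⌋ = 1
(the next term ⌊1938/37^3⌋ = 0, terminating the sum). Summing: v_37(1938!) = 52 + 1 = 53.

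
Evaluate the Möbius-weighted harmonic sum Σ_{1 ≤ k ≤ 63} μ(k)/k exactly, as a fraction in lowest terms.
Σ μ(k)/k = 1874648830674470878723/117288381359406970983270

Values of μ(k) for 1 ≤ k ≤ 63: μ(1) = 1, μ(2) = -1, μ(3) = -1, μ(5) = -1, μ(6) = 1, μ(7) = -1, μ(10) = 1, μ(11) = -1, μ(13) = -1, μ(14) = 1, μ(15) = 1, μ(17) = -1, μ(19) = -1, μ(21) = 1, μ(22) = 1, μ(23) = -1, μ(26) = 1, μ(29) = -1, μ(30) = -1, μ(31) = -1, μ(33) = 1, μ(34) = 1, μ(35) = 1, μ(37) = -1, μ(38) = 1, μ(39) = 1, μ(41) = -1, μ(42) = -1, μ(43) = -1, μ(46) = 1, μ(47) = -1, μ(51) = 1, μ(53) = -1, μ(55) = 1, μ(57) = 1, μ(58) = 1, μ(59) = -1, μ(61) = -1, μ(62) = 1, with μ = 0 on non-squarefree integers. Summing μ(k)/k for k where μ(k) ≠ 0 gives 1874648830674470878723/117288381359406970983270 ≈ 0.0160. (PNT ⟺ this sum → 0 as n → ∞.)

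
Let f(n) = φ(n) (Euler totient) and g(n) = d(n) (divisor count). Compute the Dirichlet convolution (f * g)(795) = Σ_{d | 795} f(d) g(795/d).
(φ * d)(795) = 1296

Divisors of 795: [1, 3, 5, 15, 53, 159, 265, 795]. For each d | 795:
  d = 1: φ(1) · d(795/1) = 1 · 8 = 8
  d = 3: φ(3) · d(795/3) = 2 · 4 = 8
  d = 5: φ(5) · d(795/5) = 4 · 4 = 16
  d = 15: φ(15) · d(795/15) = 8 · 2 = 16
  d = 53: φ(53) · d(795/53) = 52 · 4 = 208
  d = 159: φ(159) · d(795/159) = 104 · 2 = 208
  d = 265: φ(265) · d(795/265) = 208 · 2 = 416
  d = 795: φ(795) · d(795/795) = 416 · 1 = 416
Summing: (φ * d)(795) = 8 + 8 + 16 + 16 + 208 + 208 + 416 + 416 = 1296.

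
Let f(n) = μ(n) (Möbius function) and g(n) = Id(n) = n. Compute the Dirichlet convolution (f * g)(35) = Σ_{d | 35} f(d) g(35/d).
(μ * Id)(35) = 24

Divisors of 35: [1, 5, 7, 35]. For each d | 35:
  d = 1: μ(1) · Id(35/1) = 1 · 35 = 35
  d = 5: μ(5) · Id(35/5) = -1 · 7 = -7
  d = 7: μ(7) · Id(35/7) = -1 · 5 = -5
  d = 35: μ(35) · Id(35/35) = 1 · 1 = 1
Summing: (μ * Id)(35) = 35 + -7 + -5 + 1 = 24.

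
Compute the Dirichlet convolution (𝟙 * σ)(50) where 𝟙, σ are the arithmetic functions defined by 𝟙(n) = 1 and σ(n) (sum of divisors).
(𝟙 * σ)(50) = 152

Divisors of 50: [1, 2, 5, 10, 25, 50]. For each d | 50:
  d = 1: 𝟙(1) · σ(50/1) = 1 · 93 = 93
  d = 2: 𝟙(2) · σ(50/2) = 1 · 31 = 31
  d = 5: 𝟙(5) · σ(50/5) = 1 · 18 = 18
  d = 10: 𝟙(10) · σ(50/10) = 1 · 6 = 6
  d = 25: 𝟙(25) · σ(50/25) = 1 · 3 = 3
  d = 50: 𝟙(50) · σ(50/50) = 1 · 1 = 1
Summing: (𝟙 * σ)(50) = 93 + 31 + 18 + 6 + 3 + 1 = 152.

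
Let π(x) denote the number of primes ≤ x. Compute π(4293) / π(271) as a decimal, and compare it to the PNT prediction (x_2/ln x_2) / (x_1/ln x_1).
π(4293)/π(271) = 589/58 ≈ 10.1552;  PNT prediction ≈ 10.6094.

π(271) = 58 and π(4293) = 589, so π(4293)/π(271) ≈ 10.1552. The PNT-predicted ratio is (4293/ln(4293)) / (271/ln(271)) ≈ 10.6094. The two agree to within a few percent, as expected.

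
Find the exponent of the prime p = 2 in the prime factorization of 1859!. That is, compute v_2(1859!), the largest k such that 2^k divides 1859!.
v_2(1859!) = 1853

Legendre's formula: v_p(n!) = Σ_{k ≥ 1} ⌊n / p^k⌋. For p = 2, n = 1859, the terms are:
  ⌊1859/2^1⌋ = ⌊1859/2⌋ = 929
  ⌊1859/2^2⌋ = ⌊1859/4⌋ = 464
  ⌊1859/2^3⌋ = ⌊1859/8⌋ = 232
  ⌊1859/2^4⌋ = ⌊1859/16⌋ = 116
  ⌊1859/2^5⌋ = ⌊1859/32⌋ = 58
  ⌊1859/2^6⌋ = ⌊1859/64⌋ = 29
  ⌊1859/2^7⌋ = ⌊1859/128⌋ = 14
  ⌊1859/2^8⌋ = ⌊1859/256⌋ = 7
  ⌊1859/2^9⌋ = ⌊1859/512⌋ = 3
  ⌊1859/2^10⌋ = ⌊1859/1024⌋ = 1
(the next term ⌊1859/2^11⌋ = 0, terminating the sum). Summing: v_2(1859!) = 929 + 464 + 232 + 116 + 58 + 29 + 14 + 7 + 3 + 1 = 1853.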